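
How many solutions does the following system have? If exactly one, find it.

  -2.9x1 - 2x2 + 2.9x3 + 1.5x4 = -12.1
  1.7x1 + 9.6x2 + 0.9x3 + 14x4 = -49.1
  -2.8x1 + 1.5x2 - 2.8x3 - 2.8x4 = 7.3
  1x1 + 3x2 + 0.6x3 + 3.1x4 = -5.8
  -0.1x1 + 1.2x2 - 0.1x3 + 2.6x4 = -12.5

x1 = 2, x2 = 3, x3 = 3, x4 = -6

Row-reduce the augmented matrix:
R1 ← R1 / (-29/10).
R2 ← R2 − 17/10·R1.
R3 ← R3 + 14/5·R1.
R4 ← R4 − 1·R1.
R5 ← R5 + 1/10·R1.
R2 ← R2 / (1222/145).
R1 ← R1 − 20/29·R2.
R3 ← R3 − 199/58·R2.
R4 ← R4 − 67/29·R2.
R5 ← R5 − 184/145·R2.
R3 ← R3 / (-6259/940).
R1 ← R1 + 57/47·R3.
R2 ← R2 − 29/94·R3.
R4 ← R4 − 417/470·R3.
R5 ← R5 + 139/235·R3.
R4 ← R4 / (-1493109/813670).
R1 ← R1 − 23147/162734·R4.
R2 ← R2 − 104804/81367·R4.
R3 ← R3 − 251877/162734·R4.
R5 ← R5 − 497703/406835·R4.
R5 reduces to 0 = 0, so the extra equation is consistent.
Reading off the reduced rows gives x1 = 2, x2 = 3, x3 = 3, x4 = -6.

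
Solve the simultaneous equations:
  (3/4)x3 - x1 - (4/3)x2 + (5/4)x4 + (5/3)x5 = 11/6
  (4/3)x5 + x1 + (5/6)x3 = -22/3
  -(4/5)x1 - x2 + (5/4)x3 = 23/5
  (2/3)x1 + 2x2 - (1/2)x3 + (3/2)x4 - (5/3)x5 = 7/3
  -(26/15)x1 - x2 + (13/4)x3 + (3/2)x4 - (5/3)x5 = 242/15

Row-reduce:
R1 ← R1 / (-1).
R2 ← R2 − 1·R1.
R3 ← R3 + 4/5·R1.
R4 ← R4 − 2/3·R1.
R5 ← R5 + 26/15·R1.
R2 ← R2 / (-4/3).
R1 ← R1 − 4/3·R2.
R3 ← R3 − 1/15·R2.
R4 ← R4 − 10/9·R2.
R5 ← R5 − 59/45·R2.
R3 ← R3 / (35/48).
R1 ← R1 − 5/6·R3.
R2 ← R2 + 19/16·R3.
R4 ← R4 − 95/72·R3.
R5 ← R5 − 505/144·R3.
R4 ← R4 / (71/14).
R1 ← R1 − 15/14·R4.
R2 ← R2 + 69/28·R4.
R3 ← R3 + 9/7·R4.
R5 ← R5 − 71/14·R4.
Rank is 4 with 5 unknowns, leaving x5 free.

infinitely many solutions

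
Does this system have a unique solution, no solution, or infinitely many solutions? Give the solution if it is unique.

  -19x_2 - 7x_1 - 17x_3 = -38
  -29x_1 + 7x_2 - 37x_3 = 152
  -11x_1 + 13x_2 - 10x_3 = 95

Row-reduce:
R1 ← R1 / (-7).
R2 ← R2 + 29·R1.
R3 ← R3 + 11·R1.
R2 ← R2 / (600/7).
R1 ← R1 − 19/7·R2.
R3 ← R3 − 300/7·R2.
Rank is 2 with 3 unknowns, leaving x_3 free.

infinitely many solutions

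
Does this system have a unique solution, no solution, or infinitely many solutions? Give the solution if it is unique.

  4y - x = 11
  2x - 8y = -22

infinitely many solutions

Row-reduce:
R1 ← R1 / (-1).
R2 ← R2 − 2·R1.
Rank is 1 with 2 unknowns, leaving y free.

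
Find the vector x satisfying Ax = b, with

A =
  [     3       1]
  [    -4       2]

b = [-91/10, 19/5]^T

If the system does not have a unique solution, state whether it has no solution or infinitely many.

Row-reduce the augmented matrix:
R1 ← R1 / (3).
R2 ← R2 + 4·R1.
R2 ← R2 / (10/3).
R1 ← R1 − 1/3·R2.
Reading off the reduced rows gives x_1 = -11/5, x_2 = -5/2.

x_1 = -11/5, x_2 = -5/2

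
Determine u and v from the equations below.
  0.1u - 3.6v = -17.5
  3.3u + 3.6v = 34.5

u = 5, v = 5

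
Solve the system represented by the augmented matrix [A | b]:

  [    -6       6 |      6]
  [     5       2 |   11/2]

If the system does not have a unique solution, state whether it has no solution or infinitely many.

Row-reduce the augmented matrix:
R1 ← R1 / (-6).
R2 ← R2 − 5·R1.
R2 ← R2 / (7).
R1 ← R1 + 1·R2.
Reading off the reduced rows gives x_1 = 1/2, x_2 = 3/2.

x_1 = 1/2, x_2 = 3/2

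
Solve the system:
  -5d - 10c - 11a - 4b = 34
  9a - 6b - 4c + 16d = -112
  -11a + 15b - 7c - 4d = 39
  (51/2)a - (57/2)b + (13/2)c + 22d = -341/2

infinitely many solutions

Row-reduce:
R1 ← R1 / (-11).
R2 ← R2 − 9·R1.
R3 ← R3 + 11·R1.
R4 ← R4 − 51/2·R1.
R2 ← R2 / (-102/11).
R1 ← R1 − 4/11·R2.
R3 ← R3 − 19·R2.
R4 ← R4 + 831/22·R2.
R3 ← R3 / (-1120/51).
R1 ← R1 − 22/51·R3.
R2 ← R2 − 67/51·R3.
R4 ← R4 − 560/17·R3.
Rank is 3 with 4 unknowns, leaving d free.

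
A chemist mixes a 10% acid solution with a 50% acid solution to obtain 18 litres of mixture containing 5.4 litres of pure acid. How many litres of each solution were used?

litres of solution A: 9, litres of solution B: 9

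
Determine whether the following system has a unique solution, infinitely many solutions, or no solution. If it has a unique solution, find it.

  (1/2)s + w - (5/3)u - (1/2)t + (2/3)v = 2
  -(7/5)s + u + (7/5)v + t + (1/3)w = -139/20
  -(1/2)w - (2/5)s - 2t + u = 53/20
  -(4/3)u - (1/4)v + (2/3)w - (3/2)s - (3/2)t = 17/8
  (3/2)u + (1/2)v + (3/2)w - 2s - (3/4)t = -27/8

Row-reduce the augmented matrix:
R1 ← R1 / (-5/3).
R2 ← R2 − 1·R1.
R3 ← R3 − 1·R1.
R4 ← R4 + 4/3·R1.
R5 ← R5 − 3/2·R1.
R2 ← R2 / (9/5).
R1 ← R1 + 2/5·R2.
R3 ← R3 − 2/5·R2.
R4 ← R4 + 47/60·R2.
R5 ← R5 − 11/10·R2.
R3 ← R3 / (-29/270).
R1 ← R1 + 53/135·R3.
R2 ← R2 − 14/27·R3.
R4 ← R4 − 221/810·R3.
R5 ← R5 − 247/135·R3.
R4 ← R4 / (-7001/3480).
R1 ← R1 + 311/290·R4.
R2 ← R2 − 5/58·R4.
R3 ← R3 + 39/29·R4.
R5 ← R5 − 459/290·R4.
R5 ← R5 / (-1371919/28004).
R1 ← R1 − 92274/7001·R5.
R2 ← R2 + 82380/7001·R5.
R3 ← R3 − 192972/7001·R5.
R4 ← R4 − 24475/7001·R5.
Reading off the reduced rows gives u = -3/4, v = -3/2, w = 0, s = 3/2, t = -2.

u = -3/4, v = -3/2, w = 0, s = 3/2, t = -2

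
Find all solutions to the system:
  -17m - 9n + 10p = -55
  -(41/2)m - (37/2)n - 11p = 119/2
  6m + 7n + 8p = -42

no solution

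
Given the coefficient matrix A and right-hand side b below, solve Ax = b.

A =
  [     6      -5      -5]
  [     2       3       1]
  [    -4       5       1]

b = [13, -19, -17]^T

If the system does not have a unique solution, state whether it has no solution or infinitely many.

x_1 = -2, x_2 = -5, x_3 = 0

Row-reduce the augmented matrix:
R1 ← R1 / (6).
R2 ← R2 − 2·R1.
R3 ← R3 + 4·R1.
R2 ← R2 / (14/3).
R1 ← R1 + 5/6·R2.
R3 ← R3 − 5/3·R2.
R3 ← R3 / (-23/7).
R1 ← R1 + 5/14·R3.
R2 ← R2 − 4/7·R3.
Reading off the reduced rows gives x_1 = -2, x_2 = -5, x_3 = 0.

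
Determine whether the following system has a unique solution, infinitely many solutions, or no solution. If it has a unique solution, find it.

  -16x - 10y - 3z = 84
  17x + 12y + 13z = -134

Row-reduce:
R1 ← R1 / (-16).
R2 ← R2 − 17·R1.
R2 ← R2 / (11/8).
R1 ← R1 − 5/8·R2.
Rank is 2 with 3 unknowns, leaving z free.

infinitely many solutions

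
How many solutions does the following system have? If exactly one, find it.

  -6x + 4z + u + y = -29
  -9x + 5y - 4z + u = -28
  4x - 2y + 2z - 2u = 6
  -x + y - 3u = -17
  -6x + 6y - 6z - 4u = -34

Row-reduce:
R1 ← R1 / (-6).
R2 ← R2 + 9·R1.
R3 ← R3 − 4·R1.
R4 ← R4 + 1·R1.
R5 ← R5 + 6·R1.
R2 ← R2 / (7/2).
R1 ← R1 + 1/6·R2.
R3 ← R3 + 4/3·R2.
R4 ← R4 − 5/6·R2.
R5 ← R5 − 5·R2.
R3 ← R3 / (6/7).
R1 ← R1 + 8/7·R3.
R2 ← R2 + 20/7·R3.
R4 ← R4 − 12/7·R3.
R5 ← R5 − 30/7·R3.
Swap R4 and R5.
R4 ← R4 / (10/3).
R1 ← R1 + 20/9·R4.
R2 ← R2 + 47/9·R4.
R3 ← R3 + 16/9·R4.
Row 5 reduces to 0 = -1, a contradiction. The system is inconsistent.

no solution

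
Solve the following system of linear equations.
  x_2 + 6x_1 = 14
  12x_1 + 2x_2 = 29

Row-reduce:
R1 ← R1 / (6).
R2 ← R2 − 12·R1.
Row 2 reduces to 0 = 1, a contradiction. The system is inconsistent.

no solution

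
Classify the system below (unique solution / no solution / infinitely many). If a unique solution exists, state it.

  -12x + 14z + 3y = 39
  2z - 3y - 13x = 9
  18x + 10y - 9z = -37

x = 0, y = -1, z = 3

Row-reduce the augmented matrix:
R1 ← R1 / (-12).
R2 ← R2 + 13·R1.
R3 ← R3 − 18·R1.
R2 ← R2 / (-25/4).
R1 ← R1 + 1/4·R2.
R3 ← R3 − 29/2·R2.
R3 ← R3 / (-1391/75).
R1 ← R1 + 16/25·R3.
R2 ← R2 − 158/75·R3.
Reading off the reduced rows gives x = 0, y = -1, z = 3.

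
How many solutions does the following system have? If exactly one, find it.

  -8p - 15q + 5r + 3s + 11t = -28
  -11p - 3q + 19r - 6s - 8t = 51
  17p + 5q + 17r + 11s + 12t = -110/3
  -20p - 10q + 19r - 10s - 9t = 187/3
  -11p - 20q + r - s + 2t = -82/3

Row-reduce the augmented matrix:
R1 ← R1 / (-8).
R2 ← R2 + 11·R1.
R3 ← R3 − 17·R1.
R4 ← R4 + 20·R1.
R5 ← R5 + 11·R1.
R2 ← R2 / (141/8).
R1 ← R1 − 15/8·R2.
R3 ← R3 + 215/8·R2.
R4 ← R4 − 55/2·R2.
R5 ← R5 − 5/8·R2.
R3 ← R3 / (6502/141).
R1 ← R1 + 90/47·R3.
R2 ← R2 − 97/141·R3.
R4 ← R4 + 1751/141·R3.
R5 ← R5 + 889/141·R3.
R4 ← R4 / (-7677/6502).
R1 ← R1 − 2544/3251·R4.
R2 ← R2 + 3923/6502·R4.
R3 ← R3 − 273/6502·R4.
R5 ← R5 + 29267/6502·R4.
R5 ← R5 / (-82994/7677).
R1 ← R1 − 2131/2559·R5.
R2 ← R2 + 8564/7677·R5.
R3 ← R3 + 29/2559·R5.
R4 ← R4 − 2522/7677·R5.
Reading off the reduced rows gives p = -2, q = 8/3, r = 1, s = -3, t = 0.

p = -2, q = 8/3, r = 1, s = -3, t = 0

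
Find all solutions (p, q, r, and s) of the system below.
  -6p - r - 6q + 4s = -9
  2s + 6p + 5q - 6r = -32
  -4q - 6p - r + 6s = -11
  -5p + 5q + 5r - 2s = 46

Row-reduce the augmented matrix:
R1 ← R1 / (-6).
R2 ← R2 − 6·R1.
R3 ← R3 + 6·R1.
R4 ← R4 + 5·R1.
R2 ← R2 / (-1).
R1 ← R1 − 1·R2.
R3 ← R3 − 2·R2.
R4 ← R4 − 10·R2.
R3 ← R3 / (-14).
R1 ← R1 + 41/6·R3.
R2 ← R2 − 7·R3.
R4 ← R4 + 385/6·R3.
R4 ← R4 / (-19/2).
R1 ← R1 + 3/2·R4.
R2 ← R2 − 1·R4.
R3 ← R3 + 1·R4.
Reading off the reduced rows gives p = -3, q = 2, r = 3, s = -3.

p = -3, q = 2, r = 3, s = -3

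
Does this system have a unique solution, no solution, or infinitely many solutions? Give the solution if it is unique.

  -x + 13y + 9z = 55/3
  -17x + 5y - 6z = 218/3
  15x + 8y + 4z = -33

Row-reduce the augmented matrix:
R1 ← R1 / (-1).
R2 ← R2 + 17·R1.
R3 ← R3 − 15·R1.
R2 ← R2 / (-216).
R1 ← R1 + 13·R2.
R3 ← R3 − 203·R2.
R3 ← R3 / (-751/72).
R1 ← R1 − 41/72·R3.
R2 ← R2 − 53/72·R3.
Reading off the reduced rows gives x = -3, y = 7/3, z = -5/3.

x = -3, y = 7/3, z = -5/3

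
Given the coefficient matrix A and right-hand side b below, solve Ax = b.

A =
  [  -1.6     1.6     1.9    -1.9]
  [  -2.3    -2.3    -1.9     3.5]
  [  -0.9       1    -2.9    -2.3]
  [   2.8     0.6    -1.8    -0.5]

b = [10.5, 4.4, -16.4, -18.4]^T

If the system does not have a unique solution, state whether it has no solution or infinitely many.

x_1 = -3, x_2 = 0, x_3 = 5, x_4 = 2

Row-reduce the augmented matrix:
R1 ← R1 / (-8/5).
R2 ← R2 + 23/10·R1.
R3 ← R3 + 9/10·R1.
R4 ← R4 − 14/5·R1.
R2 ← R2 / (-23/5).
R1 ← R1 + 1·R2.
R3 ← R3 − 1/10·R2.
R4 ← R4 − 17/5·R2.
R3 ← R3 / (-29951/7360).
R1 ← R1 + 133/736·R3.
R2 ← R2 − 741/736·R3.
R4 ← R4 + 1397/736·R3.
R4 ← R4 / (386911/299510).
R1 ← R1 + 3548/29951·R4.
R2 ← R2 + 48692/29951·R4.
R3 ← R3 − 8065/29951·R4.
Reading off the reduced rows gives x_1 = -3, x_2 = 0, x_3 = 5, x_4 = 2.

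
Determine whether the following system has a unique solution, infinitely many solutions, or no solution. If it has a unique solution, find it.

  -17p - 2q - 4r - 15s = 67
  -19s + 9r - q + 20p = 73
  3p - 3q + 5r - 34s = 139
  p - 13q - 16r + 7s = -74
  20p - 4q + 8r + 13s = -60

no solution

Row-reduce:
R1 ← R1 / (-17).
R2 ← R2 − 20·R1.
R3 ← R3 − 3·R1.
R4 ← R4 − 1·R1.
R5 ← R5 − 20·R1.
R2 ← R2 / (-57/17).
R1 ← R1 − 2/17·R2.
R3 ← R3 + 57/17·R2.
R4 ← R4 + 223/17·R2.
R5 ← R5 + 108/17·R2.
Swap R3 and R4.
R3 ← R3 / (-1883/57).
R1 ← R1 − 22/57·R3.
R2 ← R2 + 73/57·R3.
R5 ← R5 + 92/19·R3.
Swap R4 and R5.
R4 ← R4 / (80739/1883).
R1 ← R1 − 2529/1883·R4.
R2 ← R2 − 9668/1883·R4.
R3 ← R3 + 8521/1883·R4.
Row 5 reduces to 0 = -1, a contradiction. The system is inconsistent.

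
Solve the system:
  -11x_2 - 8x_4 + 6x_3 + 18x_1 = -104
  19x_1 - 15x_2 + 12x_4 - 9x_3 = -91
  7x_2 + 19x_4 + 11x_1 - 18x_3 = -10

Row-reduce:
R1 ← R1 / (18).
R2 ← R2 − 19·R1.
R3 ← R3 − 11·R1.
R2 ← R2 / (-61/18).
R1 ← R1 + 11/18·R2.
R3 ← R3 − 247/18·R2.
R3 ← R3 / (-5109/61).
R1 ← R1 − 189/61·R3.
R2 ← R2 − 276/61·R3.
Rank is 3 with 4 unknowns, leaving x_4 free.

infinitely many solutions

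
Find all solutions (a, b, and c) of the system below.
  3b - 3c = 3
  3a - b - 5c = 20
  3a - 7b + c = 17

Row-reduce:
Swap R1 and R2.
R1 ← R1 / (3).
R3 ← R3 − 3·R1.
R2 ← R2 / (3).
R1 ← R1 + 1/3·R2.
R3 ← R3 + 6·R2.
Row 3 reduces to 0 = 3, a contradiction. The system is inconsistent.

no solution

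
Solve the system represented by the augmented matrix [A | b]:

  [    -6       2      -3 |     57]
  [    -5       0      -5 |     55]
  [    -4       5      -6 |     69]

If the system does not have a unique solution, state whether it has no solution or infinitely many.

x_1 = -6, x_2 = 3, x_3 = -5

Row-reduce the augmented matrix:
R1 ← R1 / (-6).
R2 ← R2 + 5·R1.
R3 ← R3 + 4·R1.
R2 ← R2 / (-5/3).
R1 ← R1 + 1/3·R2.
R3 ← R3 − 11/3·R2.
R3 ← R3 / (-19/2).
R1 ← R1 − 1·R3.
R2 ← R2 − 3/2·R3.
Reading off the reduced rows gives x_1 = -6, x_2 = 3, x_3 = -5.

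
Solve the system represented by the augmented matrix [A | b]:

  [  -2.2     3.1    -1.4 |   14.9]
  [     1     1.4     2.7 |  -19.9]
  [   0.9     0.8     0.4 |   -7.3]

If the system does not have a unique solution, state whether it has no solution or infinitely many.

x_1 = -5, x_2 = -1, x_3 = -5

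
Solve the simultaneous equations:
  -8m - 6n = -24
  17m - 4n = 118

Row-reduce the augmented matrix:
R1 ← R1 / (-8).
R2 ← R2 − 17·R1.
R2 ← R2 / (-67/4).
R1 ← R1 − 3/4·R2.
Reading off the reduced rows gives m = 6, n = -4.

m = 6, n = -4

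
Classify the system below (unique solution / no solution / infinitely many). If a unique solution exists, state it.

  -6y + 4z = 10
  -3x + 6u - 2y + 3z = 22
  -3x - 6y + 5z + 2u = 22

infinitely many solutions

Row-reduce:
Swap R1 and R2.
R1 ← R1 / (-3).
R3 ← R3 + 3·R1.
R2 ← R2 / (-6).
R1 ← R1 − 2/3·R2.
R3 ← R3 + 4·R2.
R3 ← R3 / (-2/3).
R1 ← R1 + 5/9·R3.
R2 ← R2 + 2/3·R3.
Rank is 3 with 4 unknowns, leaving u free.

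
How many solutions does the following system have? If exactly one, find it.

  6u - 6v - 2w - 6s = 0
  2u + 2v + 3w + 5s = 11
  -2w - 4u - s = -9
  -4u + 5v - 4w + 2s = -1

u = 2, v = 1, w = 0, s = 1

Row-reduce the augmented matrix:
R1 ← R1 / (6).
R2 ← R2 − 2·R1.
R3 ← R3 + 4·R1.
R4 ← R4 + 4·R1.
R2 ← R2 / (4).
R1 ← R1 + 1·R2.
R3 ← R3 + 4·R2.
R4 ← R4 − 1·R2.
R3 ← R3 / (1/3).
R1 ← R1 − 7/12·R3.
R2 ← R2 − 11/12·R3.
R4 ← R4 + 25/4·R3.
R4 ← R4 / (135/4).
R1 ← R1 + 11/4·R4.
R2 ← R2 + 15/4·R4.
R3 ← R3 − 6·R4.
Reading off the reduced rows gives u = 2, v = 1, w = 0, s = 1.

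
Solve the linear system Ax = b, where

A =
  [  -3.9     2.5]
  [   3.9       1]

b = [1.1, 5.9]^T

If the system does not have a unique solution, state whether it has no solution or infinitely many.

Row-reduce the augmented matrix:
R1 ← R1 / (-39/10).
R2 ← R2 − 39/10·R1.
R2 ← R2 / (7/2).
R1 ← R1 + 25/39·R2.
Reading off the reduced rows gives x_1 = 1, x_2 = 2.

x_1 = 1, x_2 = 2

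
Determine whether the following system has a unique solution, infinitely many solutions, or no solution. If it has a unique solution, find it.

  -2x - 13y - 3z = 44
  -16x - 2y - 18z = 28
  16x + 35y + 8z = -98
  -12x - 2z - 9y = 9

no solution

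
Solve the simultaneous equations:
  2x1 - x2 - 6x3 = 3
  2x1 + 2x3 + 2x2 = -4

infinitely many solutions

Row-reduce:
R1 ← R1 / (2).
R2 ← R2 − 2·R1.
R2 ← R2 / (3).
R1 ← R1 + 1/2·R2.
Rank is 2 with 3 unknowns, leaving x3 free.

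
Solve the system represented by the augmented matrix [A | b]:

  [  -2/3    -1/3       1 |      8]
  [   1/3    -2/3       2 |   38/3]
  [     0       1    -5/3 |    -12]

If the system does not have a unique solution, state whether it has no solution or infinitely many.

x_1 = -2, x_2 = -2, x_3 = 6

Row-reduce the augmented matrix:
R1 ← R1 / (-2/3).
R2 ← R2 − 1/3·R1.
R2 ← R2 / (-5/6).
R1 ← R1 − 1/2·R2.
R3 ← R3 − 1·R2.
R3 ← R3 / (4/3).
R2 ← R2 + 3·R3.
Reading off the reduced rows gives x_1 = -2, x_2 = -2, x_3 = 6.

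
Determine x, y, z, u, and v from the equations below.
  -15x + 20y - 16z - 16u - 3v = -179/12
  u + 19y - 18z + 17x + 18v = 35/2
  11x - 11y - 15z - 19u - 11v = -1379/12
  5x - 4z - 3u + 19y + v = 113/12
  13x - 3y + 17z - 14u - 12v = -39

x = -4/3, y = 4/3, z = 2, u = 4/3, v = 11/4

Row-reduce the augmented matrix:
R1 ← R1 / (-15).
R2 ← R2 − 17·R1.
R3 ← R3 − 11·R1.
R4 ← R4 − 5·R1.
R5 ← R5 − 13·R1.
R2 ← R2 / (125/3).
R1 ← R1 + 4/3·R2.
R3 ← R3 − 11/3·R2.
R4 ← R4 − 77/3·R2.
R5 ← R5 − 43/3·R2.
R3 ← R3 / (-14721/625).
R1 ← R1 + 56/625·R3.
R2 ← R2 + 542/625·R3.
R4 ← R4 − 8078/625·R3.
R5 ← R5 − 9727/625·R3.
R4 ← R4 / (-29056/2103).
R1 ← R1 − 1324/2103·R4.
R2 ← R2 − 9787/14721·R4.
R3 ← R3 − 18266/14721·R4.
R5 ← R5 + 607739/14721·R4.
R5 ← R5 / (4358617/203392).
R1 ← R1 + 361/7264·R5.
R2 ← R2 − 13927/203392·R5.
R3 ← R3 + 92191/101696·R5.
R4 ← R4 − 35629/29056·R5.
Reading off the reduced rows gives x = -4/3, y = 4/3, z = 2, u = 4/3, v = 11/4.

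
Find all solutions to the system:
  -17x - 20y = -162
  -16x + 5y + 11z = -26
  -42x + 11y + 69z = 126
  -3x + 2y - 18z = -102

x = 6, y = 3, z = 5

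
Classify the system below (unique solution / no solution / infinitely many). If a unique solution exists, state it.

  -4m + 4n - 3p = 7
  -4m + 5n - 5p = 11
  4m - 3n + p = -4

no solution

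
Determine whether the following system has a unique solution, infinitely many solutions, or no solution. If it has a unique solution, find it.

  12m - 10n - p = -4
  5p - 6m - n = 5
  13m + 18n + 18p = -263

Row-reduce the augmented matrix:
R1 ← R1 / (12).
R2 ← R2 + 6·R1.
R3 ← R3 − 13·R1.
R2 ← R2 / (-6).
R1 ← R1 + 5/6·R2.
R3 ← R3 − 173/6·R2.
R3 ← R3 / (977/24).
R1 ← R1 + 17/24·R3.
R2 ← R2 + 3/4·R3.
Reading off the reduced rows gives m = -5, n = -5, p = -6.

m = -5, n = -5, p = -6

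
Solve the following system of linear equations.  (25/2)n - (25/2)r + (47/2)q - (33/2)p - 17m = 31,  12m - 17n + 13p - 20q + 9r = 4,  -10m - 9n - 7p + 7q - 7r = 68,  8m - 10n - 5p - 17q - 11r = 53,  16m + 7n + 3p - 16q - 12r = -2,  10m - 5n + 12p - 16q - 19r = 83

Row-reduce:
R1 ← R1 / (-17).
R2 ← R2 − 12·R1.
R3 ← R3 + 10·R1.
R4 ← R4 − 8·R1.
R5 ← R5 − 16·R1.
R6 ← R6 − 10·R1.
R2 ← R2 / (-139/17).
R1 ← R1 + 25/34·R2.
R3 ← R3 + 278/17·R2.
R4 ← R4 + 70/17·R2.
R5 ← R5 − 319/17·R2.
R6 ← R6 − 40/17·R2.
Swap R3 and R4.
R3 ← R3 / (-1869/139).
R1 ← R1 − 118/139·R3.
R2 ← R2 + 23/139·R3.
R5 ← R5 + 1310/139·R3.
R6 ← R6 − 373/139·R3.
Swap R4 and R5.
R4 ← R4 / (2332/1869).
R1 ← R1 + 5017/3738·R4.
R2 ← R2 − 877/1869·R4.
R3 ← R3 − 587/1869·R4.
R6 ← R6 + 7478/1869·R4.
Swap R5 and R6.
R5 ← R5 / (-77483/1166).
R1 ← R1 + 59159/4664·R5.
R2 ← R2 − 10491/2332·R5.
R3 ← R3 − 9673/2332·R5.
R4 ← R4 + 21427/2332·R5.
Row 6 reduces to 0 = -2, a contradiction. The system is inconsistent.

no solution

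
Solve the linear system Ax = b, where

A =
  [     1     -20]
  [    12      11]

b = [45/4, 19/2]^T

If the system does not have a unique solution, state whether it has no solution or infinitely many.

From equation 1: x_1 = 45/4 + 20·x_2.
Substitute into equation 2 and solve: x_2 = -1/2.
Then x_1 = 5/4.

x_1 = 5/4, x_2 = -1/2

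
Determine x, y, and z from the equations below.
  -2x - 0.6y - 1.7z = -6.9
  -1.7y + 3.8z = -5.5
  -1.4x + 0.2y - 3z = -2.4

Row-reduce the augmented matrix:
R1 ← R1 / (-2).
R3 ← R3 + 7/5·R1.
R2 ← R2 / (-17/10).
R1 ← R1 − 3/10·R2.
R3 ← R3 − 31/50·R2.
R3 ← R3 / (-721/1700).
R1 ← R1 − 517/340·R3.
R2 ← R2 + 38/17·R3.
Reading off the reduced rows gives x = 4, y = 1, z = -1.

x = 4, y = 1, z = -1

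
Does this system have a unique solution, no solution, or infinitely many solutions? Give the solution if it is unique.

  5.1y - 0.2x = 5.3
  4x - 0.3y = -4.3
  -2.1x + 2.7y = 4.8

x = -1, y = 1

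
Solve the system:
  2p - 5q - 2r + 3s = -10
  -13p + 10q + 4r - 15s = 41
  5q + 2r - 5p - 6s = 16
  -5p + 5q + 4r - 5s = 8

Row-reduce:
R1 ← R1 / (2).
R2 ← R2 + 13·R1.
R3 ← R3 + 5·R1.
R4 ← R4 + 5·R1.
R2 ← R2 / (-45/2).
R1 ← R1 + 5/2·R2.
R3 ← R3 + 15/2·R2.
R4 ← R4 + 15/2·R2.
Swap R3 and R4.
R3 ← R3 / (2).
R2 ← R2 − 2/5·R3.
Row 4 reduces to 0 = -1, a contradiction. The system is inconsistent.

no solution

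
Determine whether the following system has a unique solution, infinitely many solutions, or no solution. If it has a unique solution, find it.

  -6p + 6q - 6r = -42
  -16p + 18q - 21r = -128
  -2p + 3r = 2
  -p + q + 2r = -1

p = 2, q = -3, r = 2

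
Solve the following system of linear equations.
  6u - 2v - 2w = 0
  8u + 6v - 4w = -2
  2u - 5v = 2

no solution

Row-reduce:
R1 ← R1 / (6).
R2 ← R2 − 8·R1.
R3 ← R3 − 2·R1.
R2 ← R2 / (26/3).
R1 ← R1 + 1/3·R2.
R3 ← R3 + 13/3·R2.
Row 3 reduces to 0 = 1, a contradiction. The system is inconsistent.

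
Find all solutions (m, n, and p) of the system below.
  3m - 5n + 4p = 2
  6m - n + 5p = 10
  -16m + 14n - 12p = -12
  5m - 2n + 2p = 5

Row-reduce:
R1 ← R1 / (3).
R2 ← R2 − 6·R1.
R3 ← R3 + 16·R1.
R4 ← R4 − 5·R1.
R2 ← R2 / (9).
R1 ← R1 + 5/3·R2.
R3 ← R3 + 38/3·R2.
R4 ← R4 − 19/3·R2.
R3 ← R3 / (46/9).
R1 ← R1 − 7/9·R3.
R2 ← R2 + 1/3·R3.
R4 ← R4 + 23/9·R3.
Row 4 reduces to 0 = 1, a contradiction. The system is inconsistent.

no solution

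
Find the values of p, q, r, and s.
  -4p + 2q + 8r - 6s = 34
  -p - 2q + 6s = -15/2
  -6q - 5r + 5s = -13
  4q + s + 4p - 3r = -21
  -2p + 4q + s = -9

Row-reduce the augmented matrix:
R1 ← R1 / (-4).
R2 ← R2 + 1·R1.
R4 ← R4 − 4·R1.
R5 ← R5 + 2·R1.
R2 ← R2 / (-5/2).
R1 ← R1 + 1/2·R2.
R3 ← R3 + 6·R2.
R4 ← R4 − 6·R2.
R5 ← R5 − 3·R2.
R3 ← R3 / (-1/5).
R1 ← R1 + 8/5·R3.
R2 ← R2 − 4/5·R3.
R4 ← R4 − 1/5·R3.
R5 ← R5 + 32/5·R3.
Swap R4 and R5.
R4 ← R4 / (429).
R1 ← R1 − 104·R4.
R2 ← R2 + 55·R4.
R3 ← R3 − 65·R4.
R5 reduces to 0 = 0, so the extra equation is consistent.
Reading off the reduced rows gives p = -1/2, q = -2, r = 3, s = -2.

p = -1/2, q = -2, r = 3, s = -2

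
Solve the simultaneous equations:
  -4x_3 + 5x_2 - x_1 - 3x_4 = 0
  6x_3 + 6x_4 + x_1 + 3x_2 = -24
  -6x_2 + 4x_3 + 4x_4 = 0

Row-reduce:
R1 ← R1 / (-1).
R2 ← R2 − 1·R1.
R2 ← R2 / (8).
R1 ← R1 + 5·R2.
R3 ← R3 + 6·R2.
R3 ← R3 / (11/2).
R1 ← R1 − 21/4·R3.
R2 ← R2 − 1/4·R3.
Rank is 3 with 4 unknowns, leaving x_4 free.

infinitely many solutions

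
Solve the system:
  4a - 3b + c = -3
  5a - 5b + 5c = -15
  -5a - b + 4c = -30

Row-reduce the augmented matrix:
R1 ← R1 / (4).
R2 ← R2 − 5·R1.
R3 ← R3 + 5·R1.
R2 ← R2 / (-5/4).
R1 ← R1 + 3/4·R2.
R3 ← R3 + 19/4·R2.
R3 ← R3 / (-9).
R1 ← R1 + 2·R3.
R2 ← R2 + 3·R3.
Reading off the reduced rows gives a = 4, b = 6, c = -1.

a = 4, b = 6, c = -1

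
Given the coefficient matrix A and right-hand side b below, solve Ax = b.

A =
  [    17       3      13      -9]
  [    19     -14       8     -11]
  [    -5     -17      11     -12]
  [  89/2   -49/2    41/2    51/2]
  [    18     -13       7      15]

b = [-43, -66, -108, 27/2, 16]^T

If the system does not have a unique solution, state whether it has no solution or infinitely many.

no solution

Row-reduce:
R1 ← R1 / (17).
R2 ← R2 − 19·R1.
R3 ← R3 + 5·R1.
R4 ← R4 − 89/2·R1.
R5 ← R5 − 18·R1.
R2 ← R2 / (-295/17).
R1 ← R1 − 3/17·R2.
R3 ← R3 + 274/17·R2.
R4 ← R4 + 550/17·R2.
R5 ← R5 + 275/17·R2.
R3 ← R3 / (6162/295).
R1 ← R1 − 206/295·R3.
R2 ← R2 − 111/295·R3.
R4 ← R4 + 80/59·R3.
R5 ← R5 + 40/59·R3.
R4 ← R4 / (153802/3081).
R1 ← R1 + 242/3081·R4.
R2 ← R2 − 621/2054·R4.
R3 ← R3 + 4063/6162·R4.
R5 ← R5 − 76901/3081·R4.
Row 5 reduces to 0 = -3/2, a contradiction. The system is inconsistent.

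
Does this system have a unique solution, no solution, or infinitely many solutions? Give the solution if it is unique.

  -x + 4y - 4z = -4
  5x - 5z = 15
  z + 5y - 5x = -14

Row-reduce the augmented matrix:
R1 ← R1 / (-1).
R2 ← R2 − 5·R1.
R3 ← R3 + 5·R1.
R2 ← R2 / (20).
R1 ← R1 + 4·R2.
R3 ← R3 + 15·R2.
R3 ← R3 / (9/4).
R1 ← R1 + 1·R3.
R2 ← R2 + 5/4·R3.
Reading off the reduced rows gives x = 4, y = 1, z = 1.

x = 4, y = 1, z = 1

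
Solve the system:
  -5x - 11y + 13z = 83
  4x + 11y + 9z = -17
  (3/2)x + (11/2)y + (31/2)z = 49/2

infinitely many solutions

Row-reduce:
R1 ← R1 / (-5).
R2 ← R2 − 4·R1.
R3 ← R3 − 3/2·R1.
R2 ← R2 / (11/5).
R1 ← R1 − 11/5·R2.
R3 ← R3 − 11/5·R2.
Rank is 2 with 3 unknowns, leaving z free.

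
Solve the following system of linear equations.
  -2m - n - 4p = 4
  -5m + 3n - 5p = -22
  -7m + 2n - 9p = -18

infinitely many solutions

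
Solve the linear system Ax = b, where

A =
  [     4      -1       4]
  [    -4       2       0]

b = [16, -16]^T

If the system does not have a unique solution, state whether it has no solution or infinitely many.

infinitely many solutions

Row-reduce:
R1 ← R1 / (4).
R2 ← R2 + 4·R1.
R1 ← R1 + 1/4·R2.
Rank is 2 with 3 unknowns, leaving x_3 free.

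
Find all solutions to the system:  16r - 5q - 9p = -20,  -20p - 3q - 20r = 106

Row-reduce:
R1 ← R1 / (-9).
R2 ← R2 + 20·R1.
R2 ← R2 / (73/9).
R1 ← R1 − 5/9·R2.
Rank is 2 with 3 unknowns, leaving r free.

infinitely many solutions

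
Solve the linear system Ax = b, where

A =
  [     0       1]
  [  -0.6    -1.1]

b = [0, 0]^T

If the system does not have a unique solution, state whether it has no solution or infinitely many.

x_1 = 0, x_2 = 0

Row-reduce the augmented matrix:
Swap R1 and R2.
R1 ← R1 / (-3/5).
R1 ← R1 − 11/6·R2.
Reading off the reduced rows gives x_1 = 0, x_2 = 0.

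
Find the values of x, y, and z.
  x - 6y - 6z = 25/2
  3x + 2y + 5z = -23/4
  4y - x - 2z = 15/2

Row-reduce the augmented matrix:
R2 ← R2 − 3·R1.
R3 ← R3 + 1·R1.
R2 ← R2 / (20).
R1 ← R1 + 6·R2.
R3 ← R3 + 2·R2.
R3 ← R3 / (-57/10).
R1 ← R1 − 9/10·R3.
R2 ← R2 − 23/20·R3.
Reading off the reduced rows gives x = 2, y = 1, z = -11/4.

x = 2, y = 1, z = -11/4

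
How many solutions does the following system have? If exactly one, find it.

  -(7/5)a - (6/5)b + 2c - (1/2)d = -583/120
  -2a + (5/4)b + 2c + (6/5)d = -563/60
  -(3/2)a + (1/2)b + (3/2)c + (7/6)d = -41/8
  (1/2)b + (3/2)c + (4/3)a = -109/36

a = 5/3, b = -3, c = -5/2, d = 9/4

Row-reduce the augmented matrix:
R1 ← R1 / (-7/5).
R2 ← R2 + 2·R1.
R3 ← R3 + 3/2·R1.
R4 ← R4 − 4/3·R1.
R2 ← R2 / (83/28).
R1 ← R1 − 6/7·R2.
R3 ← R3 − 25/14·R2.
R4 ← R4 + 9/14·R2.
R3 ← R3 / (-21/166).
R1 ← R1 + 98/83·R3.
R2 ← R2 + 24/83·R3.
R4 ← R4 − 1603/498·R3.
R4 ← R4 / (7513/540).
R1 ← R1 + 479/90·R4.
R2 ← R2 + 64/105·R4.
R3 ← R3 + 547/126·R4.
Reading off the reduced rows gives a = 5/3, b = -3, c = -5/2, d = 9/4.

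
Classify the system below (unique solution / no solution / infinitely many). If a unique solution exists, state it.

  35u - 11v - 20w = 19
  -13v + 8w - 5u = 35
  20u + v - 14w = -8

Row-reduce:
R1 ← R1 / (35).
R2 ← R2 + 5·R1.
R3 ← R3 − 20·R1.
R2 ← R2 / (-102/7).
R1 ← R1 + 11/35·R2.
R3 ← R3 − 51/7·R2.
Rank is 2 with 3 unknowns, leaving w free.

infinitely many solutions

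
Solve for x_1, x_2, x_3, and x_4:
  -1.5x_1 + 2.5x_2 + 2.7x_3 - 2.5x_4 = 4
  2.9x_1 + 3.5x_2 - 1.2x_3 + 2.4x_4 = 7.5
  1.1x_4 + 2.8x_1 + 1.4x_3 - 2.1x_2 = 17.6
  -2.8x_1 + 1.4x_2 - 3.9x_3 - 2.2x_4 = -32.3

Row-reduce the augmented matrix:
R1 ← R1 / (-3/2).
R2 ← R2 − 29/10·R1.
R3 ← R3 − 14/5·R1.
R4 ← R4 + 14/5·R1.
R2 ← R2 / (25/3).
R1 ← R1 + 5/3·R2.
R3 ← R3 − 77/30·R2.
R4 ← R4 + 49/15·R2.
R3 ← R3 / (65023/12500).
R1 ← R1 + 249/250·R3.
R2 ← R2 − 603/1250·R3.
R4 ← R4 + 23013/3125·R3.
R4 ← R4 / (-1609621/650230).
R1 ← R1 − 41653/65023·R4.
R2 ← R2 + 1999/65023·R4.
R3 ← R3 + 35215/65023·R4.
Reading off the reduced rows gives x_1 = 3, x_2 = 0, x_3 = 5, x_4 = 2.

x_1 = 3, x_2 = 0, x_3 = 5, x_4 = 2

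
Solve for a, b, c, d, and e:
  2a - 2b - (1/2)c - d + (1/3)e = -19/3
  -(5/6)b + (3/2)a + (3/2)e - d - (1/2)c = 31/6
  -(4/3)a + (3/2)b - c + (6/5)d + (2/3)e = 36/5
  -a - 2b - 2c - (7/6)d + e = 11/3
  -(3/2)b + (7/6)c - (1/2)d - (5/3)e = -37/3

a = -2, b = 4, c = 0, d = -4, e = 5

Row-reduce the augmented matrix:
R1 ← R1 / (2).
R2 ← R2 − 3/2·R1.
R3 ← R3 + 4/3·R1.
R4 ← R4 + 1·R1.
R2 ← R2 / (2/3).
R1 ← R1 + 1·R2.
R3 ← R3 − 1/6·R2.
R4 ← R4 + 3·R2.
R5 ← R5 + 3/2·R2.
R3 ← R3 / (-125/96).
R1 ← R1 + 7/16·R3.
R2 ← R2 + 3/16·R3.
R4 ← R4 + 45/16·R3.
R5 ← R5 − 85/96·R3.
R4 ← R4 / (-3059/750).
R1 ← R1 + 672/625·R4.
R2 ← R2 + 288/625·R4.
R3 ← R3 + 286/625·R4.
R5 ← R5 + 493/750·R4.
R5 ← R5 / (17726/27531).
R1 ← R1 − 843/2185·R5.
R2 ← R2 − 17824/15295·R5.
R3 ← R3 + 48866/45885·R5.
R4 ← R4 + 4160/3059·R5.
Reading off the reduced rows gives a = -2, b = 4, c = 0, d = -4, e = 5.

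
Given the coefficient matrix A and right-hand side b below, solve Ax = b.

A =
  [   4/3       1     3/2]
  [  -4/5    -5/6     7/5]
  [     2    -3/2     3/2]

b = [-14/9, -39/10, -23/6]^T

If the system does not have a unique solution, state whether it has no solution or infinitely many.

x_1 = 1/3, x_2 = 1, x_3 = -2

Row-reduce the augmented matrix:
R1 ← R1 / (4/3).
R2 ← R2 + 4/5·R1.
R3 ← R3 − 2·R1.
R2 ← R2 / (-7/30).
R1 ← R1 − 3/4·R2.
R3 ← R3 + 3·R2.
R3 ← R3 / (-849/28).
R1 ← R1 − 477/56·R3.
R2 ← R2 + 69/7·R3.
Reading off the reduced rows gives x_1 = 1/3, x_2 = 1, x_3 = -2.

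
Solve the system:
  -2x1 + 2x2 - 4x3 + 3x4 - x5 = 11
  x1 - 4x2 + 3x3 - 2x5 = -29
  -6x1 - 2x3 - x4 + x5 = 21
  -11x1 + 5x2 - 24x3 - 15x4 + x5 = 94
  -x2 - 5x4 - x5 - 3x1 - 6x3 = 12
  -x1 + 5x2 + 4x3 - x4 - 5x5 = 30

x1 = -3, x2 = 6, x3 = 0, x4 = -2, x5 = 1

Row-reduce the augmented matrix:
R1 ← R1 / (-2).
R2 ← R2 − 1·R1.
R3 ← R3 + 6·R1.
R4 ← R4 + 11·R1.
R5 ← R5 + 3·R1.
R6 ← R6 + 1·R1.
R2 ← R2 / (-3).
R1 ← R1 + 1·R2.
R3 ← R3 + 6·R2.
R4 ← R4 + 6·R2.
R5 ← R5 + 4·R2.
R6 ← R6 − 4·R2.
R3 ← R3 / (8).
R1 ← R1 − 5/3·R3.
R2 ← R2 + 1/3·R3.
R4 ← R4 + 4·R3.
R5 ← R5 + 4/3·R3.
R6 ← R6 − 22/3·R3.
R4 ← R4 / (-41).
R1 ← R1 − 17/24·R4.
R2 ← R2 + 25/24·R4.
R3 ← R3 + 13/8·R4.
R5 ← R5 + 41/3·R4.
R6 ← R6 − 137/12·R4.
Swap R5 and R6.
R5 ← R5 / (-1907/164).
R1 ← R1 + 87/328·R5.
R2 ← R2 − 263/328·R5.
R3 ← R3 − 161/328·R5.
R4 ← R4 + 16/41·R5.
R6 reduces to 0 = 0, so the extra equation is consistent.
Reading off the reduced rows gives x1 = -3, x2 = 6, x3 = 0, x4 = -2, x5 = 1.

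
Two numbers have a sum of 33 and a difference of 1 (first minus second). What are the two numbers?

first number: 17, second number: 16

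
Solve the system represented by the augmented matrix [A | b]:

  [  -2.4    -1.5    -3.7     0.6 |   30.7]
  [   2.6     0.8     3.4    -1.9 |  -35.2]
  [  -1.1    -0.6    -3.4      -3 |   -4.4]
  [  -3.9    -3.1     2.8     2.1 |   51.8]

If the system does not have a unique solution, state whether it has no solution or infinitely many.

x_1 = -6, x_2 = -6, x_3 = -1, x_4 = 6

Row-reduce the augmented matrix:
R1 ← R1 / (-12/5).
R2 ← R2 − 13/5·R1.
R3 ← R3 + 11/10·R1.
R4 ← R4 + 39/10·R1.
R2 ← R2 / (-33/40).
R1 ← R1 − 5/8·R2.
R3 ← R3 − 7/80·R2.
R4 ← R4 + 53/80·R2.
R3 ← R3 / (-1751/990).
R1 ← R1 − 107/99·R3.
R2 ← R2 − 73/99·R3.
R4 ← R4 − 4604/495·R3.
R4 ← R4 / (-552989/35020).
R1 ← R1 + 5742/1751·R4.
R2 ← R2 − 331/3502·R4.
R3 ← R3 − 6747/3502·R4.
Reading off the reduced rows gives x_1 = -6, x_2 = -6, x_3 = -1, x_4 = 6.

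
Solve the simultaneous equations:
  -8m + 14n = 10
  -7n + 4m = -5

infinitely many solutions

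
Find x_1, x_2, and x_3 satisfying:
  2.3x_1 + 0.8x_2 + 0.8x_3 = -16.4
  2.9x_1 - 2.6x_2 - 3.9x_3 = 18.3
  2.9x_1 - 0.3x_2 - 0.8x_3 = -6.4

Row-reduce the augmented matrix:
R1 ← R1 / (23/10).
R2 ← R2 − 29/10·R1.
R3 ← R3 − 29/10·R1.
R2 ← R2 / (-83/23).
R1 ← R1 − 8/23·R2.
R3 ← R3 + 301/230·R2.
R3 ← R3 / (-237/8300).
R1 ← R1 + 52/415·R3.
R2 ← R2 − 1129/830·R3.
Reading off the reduced rows gives x_1 = -4, x_2 = -4, x_3 = -5.

x_1 = -4, x_2 = -4, x_3 = -5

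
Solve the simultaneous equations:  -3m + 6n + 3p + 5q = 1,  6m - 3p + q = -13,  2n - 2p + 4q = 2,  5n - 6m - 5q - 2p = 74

Row-reduce the augmented matrix:
R1 ← R1 / (-3).
R2 ← R2 − 6·R1.
R4 ← R4 + 6·R1.
R2 ← R2 / (12).
R1 ← R1 + 2·R2.
R3 ← R3 − 2·R2.
R4 ← R4 + 7·R2.
R3 ← R3 / (-5/2).
R1 ← R1 + 1/2·R3.
R2 ← R2 − 1/4·R3.
R4 ← R4 + 25/4·R3.
R4 ← R4 / (-14).
R1 ← R1 + 4/15·R4.
R2 ← R2 − 17/15·R4.
R3 ← R3 + 13/15·R4.
Reading off the reduced rows gives m = -4, n = 4, p = -5, q = -4.

m = -4, n = 4, p = -5, q = -4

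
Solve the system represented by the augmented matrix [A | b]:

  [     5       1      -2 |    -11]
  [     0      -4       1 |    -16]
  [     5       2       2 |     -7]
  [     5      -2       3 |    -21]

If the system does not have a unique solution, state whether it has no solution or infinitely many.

no solution

Row-reduce:
R1 ← R1 / (5).
R3 ← R3 − 5·R1.
R4 ← R4 − 5·R1.
R2 ← R2 / (-4).
R1 ← R1 − 1/5·R2.
R3 ← R3 − 1·R2.
R4 ← R4 + 3·R2.
R3 ← R3 / (17/4).
R1 ← R1 + 7/20·R3.
R2 ← R2 + 1/4·R3.
R4 ← R4 − 17/4·R3.
Row 4 reduces to 0 = 2, a contradiction. The system is inconsistent.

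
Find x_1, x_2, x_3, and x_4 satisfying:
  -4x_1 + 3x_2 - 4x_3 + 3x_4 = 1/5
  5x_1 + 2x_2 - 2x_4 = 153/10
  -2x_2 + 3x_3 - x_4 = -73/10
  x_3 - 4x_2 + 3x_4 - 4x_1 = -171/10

Row-reduce the augmented matrix:
R1 ← R1 / (-4).
R2 ← R2 − 5·R1.
R4 ← R4 + 4·R1.
R2 ← R2 / (23/4).
R1 ← R1 + 3/4·R2.
R3 ← R3 + 2·R2.
R4 ← R4 + 7·R2.
R3 ← R3 / (29/23).
R1 ← R1 − 8/23·R3.
R2 ← R2 + 20/23·R3.
R4 ← R4 + 25/23·R3.
R4 ← R4 / (52/29).
R1 ← R1 + 12/29·R4.
R2 ← R2 − 1/29·R4.
R3 ← R3 + 9/29·R4.
Reading off the reduced rows gives x_1 = 5/2, x_2 = 7/5, x_3 = -3/2, x_4 = 0.

x_1 = 5/2, x_2 = 7/5, x_3 = -3/2, x_4 = 0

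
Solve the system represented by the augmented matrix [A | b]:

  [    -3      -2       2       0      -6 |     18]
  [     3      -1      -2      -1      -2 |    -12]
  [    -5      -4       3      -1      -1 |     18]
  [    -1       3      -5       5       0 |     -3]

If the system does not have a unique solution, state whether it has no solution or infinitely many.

infinitely many solutions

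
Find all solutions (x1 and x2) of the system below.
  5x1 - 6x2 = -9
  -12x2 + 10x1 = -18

infinitely many solutions

Row-reduce:
R1 ← R1 / (5).
R2 ← R2 − 10·R1.
Rank is 1 with 2 unknowns, leaving x2 free.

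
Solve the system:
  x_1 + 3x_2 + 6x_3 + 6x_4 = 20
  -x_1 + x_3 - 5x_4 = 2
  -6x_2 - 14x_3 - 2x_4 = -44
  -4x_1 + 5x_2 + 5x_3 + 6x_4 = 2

Row-reduce:
R2 ← R2 + 1·R1.
R4 ← R4 + 4·R1.
R2 ← R2 / (3).
R1 ← R1 − 3·R2.
R3 ← R3 + 6·R2.
R4 ← R4 − 17·R2.
Swap R3 and R4.
R3 ← R3 / (-32/3).
R1 ← R1 + 1·R3.
R2 ← R2 − 7/3·R3.
Rank is 3 with 4 unknowns, leaving x_4 free.

infinitely many solutions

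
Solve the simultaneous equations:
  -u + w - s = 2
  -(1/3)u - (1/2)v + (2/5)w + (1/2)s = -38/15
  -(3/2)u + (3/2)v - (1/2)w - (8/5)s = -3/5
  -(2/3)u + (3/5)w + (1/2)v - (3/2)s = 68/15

infinitely many solutions

Row-reduce:
R1 ← R1 / (-1).
R2 ← R2 + 1/3·R1.
R3 ← R3 + 3/2·R1.
R4 ← R4 + 2/3·R1.
R2 ← R2 / (-1/2).
R3 ← R3 − 3/2·R2.
R4 ← R4 − 1/2·R2.
R3 ← R3 / (-9/5).
R1 ← R1 + 1·R3.
R2 ← R2 + 2/15·R3.
Rank is 3 with 4 unknowns, leaving s free.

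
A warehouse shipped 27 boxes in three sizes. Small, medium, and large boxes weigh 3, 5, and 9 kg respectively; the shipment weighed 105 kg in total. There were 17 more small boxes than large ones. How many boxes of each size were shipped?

Let s = small boxes, m = medium boxes, l = large boxes.
  s + m + l = 27
  3s + 5m + 9l = 105
  s - l = 17
Row-reduce the augmented matrix:
R2 ← R2 − 3·R1.
R3 ← R3 − 1·R1.
R2 ← R2 / (2).
R1 ← R1 − 1·R2.
R3 ← R3 + 1·R2.
R1 ← R1 + 2·R3.
R2 ← R2 − 3·R3.
Reading off the reduced rows gives s = 19, m = 6, l = 2.

small boxes: 19, medium boxes: 6, large boxes: 2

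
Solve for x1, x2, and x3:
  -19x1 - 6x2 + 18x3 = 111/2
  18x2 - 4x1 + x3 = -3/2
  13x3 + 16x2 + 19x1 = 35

x1 = 0, x2 = -1/4, x3 = 3

Row-reduce the augmented matrix:
R1 ← R1 / (-19).
R2 ← R2 + 4·R1.
R3 ← R3 − 19·R1.
R2 ← R2 / (366/19).
R1 ← R1 − 6/19·R2.
R3 ← R3 − 10·R2.
R3 ← R3 / (5938/183).
R1 ← R1 + 55/61·R3.
R2 ← R2 + 53/366·R3.
Reading off the reduced rows gives x1 = 0, x2 = -1/4, x3 = 3.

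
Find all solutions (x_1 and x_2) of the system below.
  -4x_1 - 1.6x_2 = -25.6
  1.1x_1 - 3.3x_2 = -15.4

Row-reduce the augmented matrix:
R1 ← R1 / (-4).
R2 ← R2 − 11/10·R1.
R2 ← R2 / (-187/50).
R1 ← R1 − 2/5·R2.
Reading off the reduced rows gives x_1 = 4, x_2 = 6.

x_1 = 4, x_2 = 6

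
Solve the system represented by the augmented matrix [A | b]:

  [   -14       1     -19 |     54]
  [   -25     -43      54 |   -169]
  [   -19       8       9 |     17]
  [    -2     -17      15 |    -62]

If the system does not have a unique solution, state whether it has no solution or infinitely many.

x_1 = -1, x_2 = 2, x_3 = -2

Row-reduce the augmented matrix:
R1 ← R1 / (-14).
R2 ← R2 + 25·R1.
R3 ← R3 + 19·R1.
R4 ← R4 + 2·R1.
R2 ← R2 / (-627/14).
R1 ← R1 + 1/14·R2.
R3 ← R3 − 93/14·R2.
R4 ← R4 + 120/7·R2.
R3 ← R3 / (9996/209).
R1 ← R1 − 763/627·R3.
R2 ← R2 + 1231/627·R3.
R4 ← R4 + 3332/209·R3.
R4 reduces to 0 = 0, so the extra equation is consistent.
Reading off the reduced rows gives x_1 = -1, x_2 = 2, x_3 = -2.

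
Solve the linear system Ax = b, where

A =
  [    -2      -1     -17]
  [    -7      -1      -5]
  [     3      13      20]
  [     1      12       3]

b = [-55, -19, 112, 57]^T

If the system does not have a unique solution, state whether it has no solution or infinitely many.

x_1 = 0, x_2 = 4, x_3 = 3

Row-reduce the augmented matrix:
R1 ← R1 / (-2).
R2 ← R2 + 7·R1.
R3 ← R3 − 3·R1.
R4 ← R4 − 1·R1.
R2 ← R2 / (5/2).
R1 ← R1 − 1/2·R2.
R3 ← R3 − 23/2·R2.
R4 ← R4 − 23/2·R2.
R3 ← R3 / (-1281/5).
R1 ← R1 + 12/5·R3.
R2 ← R2 − 109/5·R3.
R4 ← R4 + 1281/5·R3.
R4 reduces to 0 = 0, so the extra equation is consistent.
Reading off the reduced rows gives x_1 = 0, x_2 = 4, x_3 = 3.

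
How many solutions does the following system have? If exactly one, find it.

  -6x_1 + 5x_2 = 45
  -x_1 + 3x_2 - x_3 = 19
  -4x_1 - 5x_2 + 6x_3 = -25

x_1 = -5, x_2 = 3, x_3 = -5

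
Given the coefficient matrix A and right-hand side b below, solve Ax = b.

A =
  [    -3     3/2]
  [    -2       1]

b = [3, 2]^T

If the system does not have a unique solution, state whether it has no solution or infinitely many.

infinitely many solutions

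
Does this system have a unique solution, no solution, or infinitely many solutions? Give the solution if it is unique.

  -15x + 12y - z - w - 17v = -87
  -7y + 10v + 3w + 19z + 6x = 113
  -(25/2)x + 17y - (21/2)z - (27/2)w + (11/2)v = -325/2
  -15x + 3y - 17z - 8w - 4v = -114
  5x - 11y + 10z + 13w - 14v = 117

Row-reduce:
R1 ← R1 / (-15).
R2 ← R2 − 6·R1.
R3 ← R3 + 25/2·R1.
R4 ← R4 + 15·R1.
R5 ← R5 − 5·R1.
R2 ← R2 / (-11/5).
R1 ← R1 + 4/5·R2.
R3 ← R3 − 7·R2.
R4 ← R4 + 9·R2.
R5 ← R5 + 7·R2.
R3 ← R3 / (1634/33).
R1 ← R1 + 221/33·R3.
R2 ← R2 + 93/11·R3.
R4 ← R4 + 1013/11·R3.
R5 ← R5 + 1634/33·R3.
R4 ← R4 / (-42171/1634).
R1 ← R1 + 2407/1634·R4.
R2 ← R2 + 3157/1634·R4.
R3 ← R3 + 145/1634·R4.
Row 5 reduces to 0 = -2, a contradiction. The system is inconsistent.

no solution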